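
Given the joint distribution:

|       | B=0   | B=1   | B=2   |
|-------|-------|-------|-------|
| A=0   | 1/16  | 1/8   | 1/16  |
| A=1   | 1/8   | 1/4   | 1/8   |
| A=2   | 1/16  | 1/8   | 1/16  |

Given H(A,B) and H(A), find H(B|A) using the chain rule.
From the chain rule: H(A,B) = H(A) + H(B|A)
Therefore: H(B|A) = H(A,B) - H(A)

H(A,B) = -[(1/16)·log₂(1/16) + (1/8)·log₂(1/8) + (1/16)·log₂(1/16) + (1/8)·log₂(1/8) + (1/4)·log₂(1/4) + (1/8)·log₂(1/8) + (1/16)·log₂(1/16) + (1/8)·log₂(1/8) + (1/16)·log₂(1/16)]
  = 0.2500 + 0.3750 + 0.2500 + 0.3750 + 0.5000 + 0.3750 + 0.2500 + 0.3750 + 0.2500
  = 3.0000 bits
Marginal P(A) (row sums):
  P(A=0) = 1/16 + 1/8 + 1/16 = 1/4
  P(A=1) = 1/8 + 1/4 + 1/8 = 1/2
  P(A=2) = 1/16 + 1/8 + 1/16 = 1/4
H(A) = -[(1/4)·log₂(1/4) + (1/2)·log₂(1/2) + (1/4)·log₂(1/4)]
  = 0.5000 + 0.5000 + 0.5000
  = 1.5000 bits

H(B|A) = 3.0000 - 1.5000 = 1.5000 bits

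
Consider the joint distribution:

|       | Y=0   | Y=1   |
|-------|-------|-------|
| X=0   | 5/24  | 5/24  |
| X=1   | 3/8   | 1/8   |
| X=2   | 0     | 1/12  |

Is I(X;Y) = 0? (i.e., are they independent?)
Marginal P(X) (row sums):
  P(X=0) = 5/24 + 5/24 = 5/12
  P(X=1) = 3/8 + 1/8 = 1/2
  P(X=2) = 0 + 1/12 = 1/12
Marginal P(Y) (column sums):
  P(Y=0) = 5/24 + 3/8 + 0 = 7/12
  P(Y=1) = 5/24 + 1/8 + 1/12 = 5/12

X and Y are independent iff P(X=i,Y=j) = P(X=i)·P(Y=j) for every cell.
  P(X=0)·P(Y=0) = 5/12 × 7/12 = 35/144, but P(X=0,Y=0) = 5/24 ✗

No, X and Y are not independent. Quantitatively, I(X;Y) > 0:

H(X) = -[(5/12)·log₂(5/12) + (1/2)·log₂(1/2) + (1/12)·log₂(1/12)]
  = 0.5263 + 0.5000 + 0.2987
  = 1.3250 bits
H(Y) = -[(7/12)·log₂(7/12) + (5/12)·log₂(5/12)]
  = 0.4536 + 0.5263
  = 0.9799 bits
H(X,Y) = -[(5/24)·log₂(5/24) + (5/24)·log₂(5/24) + (3/8)·log₂(3/8) + (1/8)·log₂(1/8) + (1/12)·log₂(1/12)]
  = 0.4715 + 0.4715 + 0.5306 + 0.3750 + 0.2987
  = 2.1473 bits
I(X;Y) = H(X) + H(Y) - H(X,Y) = 1.3250 + 0.9799 - 2.1473 = 0.1576 bits > 0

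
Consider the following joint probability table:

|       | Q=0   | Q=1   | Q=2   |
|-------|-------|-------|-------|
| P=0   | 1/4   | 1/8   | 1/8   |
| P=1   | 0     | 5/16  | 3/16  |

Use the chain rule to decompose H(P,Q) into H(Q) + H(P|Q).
By the chain rule: H(P,Q) = H(Q) + H(P|Q)

Marginal P(Q) (column sums):
  P(Q=0) = 1/4 + 0 = 1/4
  P(Q=1) = 1/8 + 5/16 = 7/16
  P(Q=2) = 1/8 + 3/16 = 5/16
H(Q) = -[(1/4)·log₂(1/4) + (7/16)·log₂(7/16) + (5/16)·log₂(5/16)]
  = 0.5000 + 0.5218 + 0.5244
  = 1.5462 bits
H(P|Q) = -Σ P(P,Q)·log₂ P(P|Q), where P(P|Q) = P(P,Q) / P(Q)
  (cells with P(P,Q) = 0 contribute 0)
  (P=0,Q=0): P(P|Q) = (1/4)/(1/4) = 1;  -(1/4)·log₂(1) = 0.0000
  (P=0,Q=1): P(P|Q) = (1/8)/(7/16) = 2/7;  -(1/8)·log₂(2/7) = 0.2259
  (P=0,Q=2): P(P|Q) = (1/8)/(5/16) = 2/5;  -(1/8)·log₂(2/5) = 0.1652
  (P=1,Q=1): P(P|Q) = (5/16)/(7/16) = 5/7;  -(5/16)·log₂(5/7) = 0.1517
  (P=1,Q=2): P(P|Q) = (3/16)/(5/16) = 3/5;  -(3/16)·log₂(3/5) = 0.1382
H(P|Q) = 0.0000 + 0.2259 + 0.1652 + 0.1517 + 0.1382
  = 0.6810 bits

H(P,Q) = H(Q) + H(P|Q) = 1.5462 + 0.6810 = 2.2272 bits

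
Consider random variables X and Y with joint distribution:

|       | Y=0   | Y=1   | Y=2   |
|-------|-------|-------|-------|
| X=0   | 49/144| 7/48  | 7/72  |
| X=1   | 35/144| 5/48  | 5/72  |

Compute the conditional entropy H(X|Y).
Marginal P(Y) (column sums):
  P(Y=0) = 49/144 + 35/144 = 7/12
  P(Y=1) = 7/48 + 5/48 = 1/4
  P(Y=2) = 7/72 + 5/72 = 1/6

H(X|Y) = -Σ P(X,Y)·log₂ P(X|Y), where P(X|Y) = P(X,Y) / P(Y)
  (X=0,Y=0): P(X|Y) = (49/144)/(7/12) = 7/12;  -(49/144)·log₂(7/12) = 0.2646
  (X=0,Y=1): P(X|Y) = (7/48)/(1/4) = 7/12;  -(7/48)·log₂(7/12) = 0.1134
  (X=0,Y=2): P(X|Y) = (7/72)/(1/6) = 7/12;  -(7/72)·log₂(7/12) = 0.0756
  (X=1,Y=0): P(X|Y) = (35/144)/(7/12) = 5/12;  -(35/144)·log₂(5/12) = 0.3070
  (X=1,Y=1): P(X|Y) = (5/48)/(1/4) = 5/12;  -(5/48)·log₂(5/12) = 0.1316
  (X=1,Y=2): P(X|Y) = (5/72)/(1/6) = 5/12;  -(5/72)·log₂(5/12) = 0.0877
H(X|Y) = 0.2646 + 0.1134 + 0.0756 + 0.3070 + 0.1316 + 0.0877
  = 0.9799 bits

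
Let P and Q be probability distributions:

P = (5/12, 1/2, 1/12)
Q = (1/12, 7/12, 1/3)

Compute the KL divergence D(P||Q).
D(P||Q) = Σ P(i) log₂(P(i)/Q(i))
  i=0: (5/12) × log₂((5/12)/(1/12)) = (5/12) × log₂(5) = 0.9675
  i=1: (1/2) × log₂((1/2)/(7/12)) = (1/2) × log₂(6/7) = -0.1112
  i=2: (1/12) × log₂((1/12)/(1/3)) = (1/12) × log₂(1/4) = -0.1667
D(P||Q) = 0.9675 - 0.1112 - 0.1667
  = 0.6896 bits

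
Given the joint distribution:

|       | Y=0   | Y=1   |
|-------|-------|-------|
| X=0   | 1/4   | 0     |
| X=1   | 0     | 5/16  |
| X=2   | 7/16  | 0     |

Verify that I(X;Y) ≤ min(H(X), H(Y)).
Marginal P(X) (row sums):
  P(X=0) = 1/4 + 0 = 1/4
  P(X=1) = 0 + 5/16 = 5/16
  P(X=2) = 7/16 + 0 = 7/16
Marginal P(Y) (column sums):
  P(Y=0) = 1/4 + 0 + 7/16 = 11/16
  P(Y=1) = 0 + 5/16 + 0 = 5/16

H(X) = -[(1/4)·log₂(1/4) + (5/16)·log₂(5/16) + (7/16)·log₂(7/16)]
  = 0.5000 + 0.5244 + 0.5218
  = 1.5462 bits
H(Y) = -[(11/16)·log₂(11/16) + (5/16)·log₂(5/16)]
  = 0.3716 + 0.5244
  = 0.8960 bits
H(X,Y) = -[(1/4)·log₂(1/4) + (5/16)·log₂(5/16) + (7/16)·log₂(7/16)]
  = 0.5000 + 0.5244 + 0.5218
  = 1.5462 bits

I(X;Y) = H(X) + H(Y) - H(X,Y)
  = 1.5462 + 0.8960 - 1.5462
  = 0.8960 bits

min(H(X), H(Y)) = min(1.5462, 0.8960) = 0.8960 bits
Since 0.8960 ≤ 0.8960, the bound is satisfied ✓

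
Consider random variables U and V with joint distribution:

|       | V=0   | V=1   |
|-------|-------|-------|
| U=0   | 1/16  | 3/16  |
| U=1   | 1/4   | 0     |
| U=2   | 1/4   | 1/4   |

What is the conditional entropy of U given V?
Marginal P(V) (column sums):
  P(V=0) = 1/16 + 1/4 + 1/4 = 9/16
  P(V=1) = 3/16 + 0 + 1/4 = 7/16

H(U|V) = -Σ P(U,V)·log₂ P(U|V), where P(U|V) = P(U,V) / P(V)
  (cells with P(U,V) = 0 contribute 0)
  (U=0,V=0): P(U|V) = (1/16)/(9/16) = 1/9;  -(1/16)·log₂(1/9) = 0.1981
  (U=0,V=1): P(U|V) = (3/16)/(7/16) = 3/7;  -(3/16)·log₂(3/7) = 0.2292
  (U=1,V=0): P(U|V) = (1/4)/(9/16) = 4/9;  -(1/4)·log₂(4/9) = 0.2925
  (U=2,V=0): P(U|V) = (1/4)/(9/16) = 4/9;  -(1/4)·log₂(4/9) = 0.2925
  (U=2,V=1): P(U|V) = (1/4)/(7/16) = 4/7;  -(1/4)·log₂(4/7) = 0.2018
H(U|V) = 0.1981 + 0.2292 + 0.2925 + 0.2925 + 0.2018
  = 1.2141 bits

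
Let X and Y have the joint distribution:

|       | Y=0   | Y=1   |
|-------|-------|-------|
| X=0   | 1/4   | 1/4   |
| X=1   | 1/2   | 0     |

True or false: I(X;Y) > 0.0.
Marginal P(X) (row sums):
  P(X=0) = 1/4 + 1/4 = 1/2
  P(X=1) = 1/2 + 0 = 1/2
Marginal P(Y) (column sums):
  P(Y=0) = 1/4 + 1/2 = 3/4
  P(Y=1) = 1/4 + 0 = 1/4

H(X) = -[(1/2)·log₂(1/2) + (1/2)·log₂(1/2)]
  = 0.5000 + 0.5000
  = 1.0000 bits
H(Y) = -[(3/4)·log₂(3/4) + (1/4)·log₂(1/4)]
  = 0.3113 + 0.5000
  = 0.8113 bits
H(X,Y) = -[(1/4)·log₂(1/4) + (1/4)·log₂(1/4) + (1/2)·log₂(1/2)]
  = 0.5000 + 0.5000 + 0.5000
  = 1.5000 bits

I(X;Y) = H(X) + H(Y) - H(X,Y)
  = 1.0000 + 0.8113 - 1.5000
  = 0.3113 bits

True. I(X;Y) = 0.3113 bits, which is > 0.0 bits.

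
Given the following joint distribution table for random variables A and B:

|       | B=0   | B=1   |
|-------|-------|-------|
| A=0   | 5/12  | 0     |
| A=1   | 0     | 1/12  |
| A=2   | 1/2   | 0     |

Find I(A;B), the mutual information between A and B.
Marginal P(A) (row sums):
  P(A=0) = 5/12 + 0 = 5/12
  P(A=1) = 0 + 1/12 = 1/12
  P(A=2) = 1/2 + 0 = 1/2
Marginal P(B) (column sums):
  P(B=0) = 5/12 + 0 + 1/2 = 11/12
  P(B=1) = 0 + 1/12 + 0 = 1/12

H(A) = -[(5/12)·log₂(5/12) + (1/12)·log₂(1/12) + (1/2)·log₂(1/2)]
  = 0.5263 + 0.2987 + 0.5000
  = 1.3250 bits
H(B) = -[(11/12)·log₂(11/12) + (1/12)·log₂(1/12)]
  = 0.1151 + 0.2987
  = 0.4138 bits
H(A,B) = -[(5/12)·log₂(5/12) + (1/12)·log₂(1/12) + (1/2)·log₂(1/2)]
  = 0.5263 + 0.2987 + 0.5000
  = 1.3250 bits

I(A;B) = H(A) + H(B) - H(A,B)
  = 1.3250 + 0.4138 - 1.3250
  = 0.4138 bits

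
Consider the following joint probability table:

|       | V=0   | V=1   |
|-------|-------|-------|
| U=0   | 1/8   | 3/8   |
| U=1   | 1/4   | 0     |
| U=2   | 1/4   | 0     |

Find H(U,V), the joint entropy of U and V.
H(U,V) = -Σ P(U,V) log₂ P(U,V), summed over the non-zero cells:
H(U,V) = -[(1/8)·log₂(1/8) + (3/8)·log₂(3/8) + (1/4)·log₂(1/4) + (1/4)·log₂(1/4)]
  = 0.3750 + 0.5306 + 0.5000 + 0.5000
  = 1.9056 bits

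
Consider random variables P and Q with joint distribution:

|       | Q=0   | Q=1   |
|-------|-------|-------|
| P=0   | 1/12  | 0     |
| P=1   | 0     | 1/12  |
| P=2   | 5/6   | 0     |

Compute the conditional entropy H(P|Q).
Marginal P(Q) (column sums):
  P(Q=0) = 1/12 + 0 + 5/6 = 11/12
  P(Q=1) = 0 + 1/12 + 0 = 1/12

H(P|Q) = -Σ P(P,Q)·log₂ P(P|Q), where P(P|Q) = P(P,Q) / P(Q)
  (cells with P(P,Q) = 0 contribute 0)
  (P=0,Q=0): P(P|Q) = (1/12)/(11/12) = 1/11;  -(1/12)·log₂(1/11) = 0.2883
  (P=1,Q=1): P(P|Q) = (1/12)/(1/12) = 1;  -(1/12)·log₂(1) = 0.0000
  (P=2,Q=0): P(P|Q) = (5/6)/(11/12) = 10/11;  -(5/6)·log₂(10/11) = 0.1146
H(P|Q) = 0.2883 + 0.0000 + 0.1146
  = 0.4029 bits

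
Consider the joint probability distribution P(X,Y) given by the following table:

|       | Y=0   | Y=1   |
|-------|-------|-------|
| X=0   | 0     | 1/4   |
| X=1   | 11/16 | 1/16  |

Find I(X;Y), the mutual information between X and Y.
Marginal P(X) (row sums):
  P(X=0) = 0 + 1/4 = 1/4
  P(X=1) = 11/16 + 1/16 = 3/4
Marginal P(Y) (column sums):
  P(Y=0) = 0 + 11/16 = 11/16
  P(Y=1) = 1/4 + 1/16 = 5/16

H(X) = -[(1/4)·log₂(1/4) + (3/4)·log₂(3/4)]
  = 0.5000 + 0.3113
  = 0.8113 bits
H(Y) = -[(11/16)·log₂(11/16) + (5/16)·log₂(5/16)]
  = 0.3716 + 0.5244
  = 0.8960 bits
H(X,Y) = -[(1/4)·log₂(1/4) + (11/16)·log₂(11/16) + (1/16)·log₂(1/16)]
  = 0.5000 + 0.3716 + 0.2500
  = 1.1216 bits

I(X;Y) = H(X) + H(Y) - H(X,Y)
  = 0.8113 + 0.8960 - 1.1216
  = 0.5857 bits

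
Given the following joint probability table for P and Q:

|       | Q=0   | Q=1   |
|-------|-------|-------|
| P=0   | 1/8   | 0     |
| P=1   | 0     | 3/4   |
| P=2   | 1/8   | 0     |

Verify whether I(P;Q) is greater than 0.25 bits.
Marginal P(P) (row sums):
  P(P=0) = 1/8 + 0 = 1/8
  P(P=1) = 0 + 3/4 = 3/4
  P(P=2) = 1/8 + 0 = 1/8
Marginal P(Q) (column sums):
  P(Q=0) = 1/8 + 0 + 1/8 = 1/4
  P(Q=1) = 0 + 3/4 + 0 = 3/4

H(P) = -[(1/8)·log₂(1/8) + (3/4)·log₂(3/4) + (1/8)·log₂(1/8)]
  = 0.3750 + 0.3113 + 0.3750
  = 1.0613 bits
H(Q) = -[(1/4)·log₂(1/4) + (3/4)·log₂(3/4)]
  = 0.5000 + 0.3113
  = 0.8113 bits
H(P,Q) = -[(1/8)·log₂(1/8) + (3/4)·log₂(3/4) + (1/8)·log₂(1/8)]
  = 0.3750 + 0.3113 + 0.3750
  = 1.0613 bits

I(P;Q) = H(P) + H(Q) - H(P,Q)
  = 1.0613 + 0.8113 - 1.0613
  = 0.8113 bits

Yes. I(P;Q) = 0.8113 bits, which is > 0.25 bits.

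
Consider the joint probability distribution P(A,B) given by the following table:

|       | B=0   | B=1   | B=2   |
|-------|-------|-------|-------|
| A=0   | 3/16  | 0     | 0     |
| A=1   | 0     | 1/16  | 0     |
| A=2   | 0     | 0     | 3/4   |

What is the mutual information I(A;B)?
Marginal P(A) (row sums):
  P(A=0) = 3/16 + 0 + 0 = 3/16
  P(A=1) = 0 + 1/16 + 0 = 1/16
  P(A=2) = 0 + 0 + 3/4 = 3/4
Marginal P(B) (column sums):
  P(B=0) = 3/16 + 0 + 0 = 3/16
  P(B=1) = 0 + 1/16 + 0 = 1/16
  P(B=2) = 0 + 0 + 3/4 = 3/4

H(A) = -[(3/16)·log₂(3/16) + (1/16)·log₂(1/16) + (3/4)·log₂(3/4)]
  = 0.4528 + 0.2500 + 0.3113
  = 1.0141 bits
H(B) = -[(3/16)·log₂(3/16) + (1/16)·log₂(1/16) + (3/4)·log₂(3/4)]
  = 0.4528 + 0.2500 + 0.3113
  = 1.0141 bits
H(A,B) = -[(3/16)·log₂(3/16) + (1/16)·log₂(1/16) + (3/4)·log₂(3/4)]
  = 0.4528 + 0.2500 + 0.3113
  = 1.0141 bits

I(A;B) = H(A) + H(B) - H(A,B)
  = 1.0141 + 1.0141 - 1.0141
  = 1.0141 bits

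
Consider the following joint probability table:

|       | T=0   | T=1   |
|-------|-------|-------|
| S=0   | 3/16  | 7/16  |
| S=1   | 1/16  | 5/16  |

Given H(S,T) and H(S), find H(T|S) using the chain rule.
From the chain rule: H(S,T) = H(S) + H(T|S)
Therefore: H(T|S) = H(S,T) - H(S)

H(S,T) = -[(3/16)·log₂(3/16) + (7/16)·log₂(7/16) + (1/16)·log₂(1/16) + (5/16)·log₂(5/16)]
  = 0.4528 + 0.5218 + 0.2500 + 0.5244
  = 1.7490 bits
Marginal P(S) (row sums):
  P(S=0) = 3/16 + 7/16 = 5/8
  P(S=1) = 1/16 + 5/16 = 3/8
H(S) = -[(5/8)·log₂(5/8) + (3/8)·log₂(3/8)]
  = 0.4238 + 0.5306
  = 0.9544 bits

H(T|S) = 1.7490 - 0.9544 = 0.7946 bits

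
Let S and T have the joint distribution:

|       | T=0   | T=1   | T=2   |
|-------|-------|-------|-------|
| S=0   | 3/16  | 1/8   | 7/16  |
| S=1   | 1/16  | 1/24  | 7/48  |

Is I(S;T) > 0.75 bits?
Marginal P(S) (row sums):
  P(S=0) = 3/16 + 1/8 + 7/16 = 3/4
  P(S=1) = 1/16 + 1/24 + 7/48 = 1/4
Marginal P(T) (column sums):
  P(T=0) = 3/16 + 1/16 = 1/4
  P(T=1) = 1/8 + 1/24 = 1/6
  P(T=2) = 7/16 + 7/48 = 7/12

H(S) = -[(3/4)·log₂(3/4) + (1/4)·log₂(1/4)]
  = 0.3113 + 0.5000
  = 0.8113 bits
H(T) = -[(1/4)·log₂(1/4) + (1/6)·log₂(1/6) + (7/12)·log₂(7/12)]
  = 0.5000 + 0.4308 + 0.4536
  = 1.3844 bits
H(S,T) = -[(3/16)·log₂(3/16) + (1/8)·log₂(1/8) + (7/16)·log₂(7/16) + (1/16)·log₂(1/16) + (1/24)·log₂(1/24) + (7/48)·log₂(7/48)]
  = 0.4528 + 0.3750 + 0.5218 + 0.2500 + 0.1910 + 0.4051
  = 2.1957 bits

I(S;T) = H(S) + H(T) - H(S,T)
  = 0.8113 + 1.3844 - 2.1957
  = 0.0000 bits

No. I(S;T) = 0.0000 bits, which is ≤ 0.75 bits.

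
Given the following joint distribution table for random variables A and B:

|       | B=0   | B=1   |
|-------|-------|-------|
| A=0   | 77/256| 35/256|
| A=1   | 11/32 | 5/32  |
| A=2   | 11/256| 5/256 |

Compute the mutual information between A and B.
Marginal P(A) (row sums):
  P(A=0) = 77/256 + 35/256 = 7/16
  P(A=1) = 11/32 + 5/32 = 1/2
  P(A=2) = 11/256 + 5/256 = 1/16
Marginal P(B) (column sums):
  P(B=0) = 77/256 + 11/32 + 11/256 = 11/16
  P(B=1) = 35/256 + 5/32 + 5/256 = 5/16

H(A) = -[(7/16)·log₂(7/16) + (1/2)·log₂(1/2) + (1/16)·log₂(1/16)]
  = 0.5218 + 0.5000 + 0.2500
  = 1.2718 bits
H(B) = -[(11/16)·log₂(11/16) + (5/16)·log₂(5/16)]
  = 0.3716 + 0.5244
  = 0.8960 bits
H(A,B) = -[(77/256)·log₂(77/256) + (35/256)·log₂(35/256) + (11/32)·log₂(11/32) + (5/32)·log₂(5/32) + (11/256)·log₂(11/256) + (5/256)·log₂(5/256)]
  = 0.5213 + 0.3925 + 0.5296 + 0.4184 + 0.1951 + 0.1109
  = 2.1678 bits

I(A;B) = H(A) + H(B) - H(A,B)
  = 1.2718 + 0.8960 - 2.1678
  = 0.0000 bits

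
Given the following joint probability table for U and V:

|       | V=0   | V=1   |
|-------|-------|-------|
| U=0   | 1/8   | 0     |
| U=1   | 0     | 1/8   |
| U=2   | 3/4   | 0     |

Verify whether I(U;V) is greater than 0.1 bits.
Marginal P(U) (row sums):
  P(U=0) = 1/8 + 0 = 1/8
  P(U=1) = 0 + 1/8 = 1/8
  P(U=2) = 3/4 + 0 = 3/4
Marginal P(V) (column sums):
  P(V=0) = 1/8 + 0 + 3/4 = 7/8
  P(V=1) = 0 + 1/8 + 0 = 1/8

H(U) = -[(1/8)·log₂(1/8) + (1/8)·log₂(1/8) + (3/4)·log₂(3/4)]
  = 0.3750 + 0.3750 + 0.3113
  = 1.0613 bits
H(V) = -[(7/8)·log₂(7/8) + (1/8)·log₂(1/8)]
  = 0.1686 + 0.3750
  = 0.5436 bits
H(U,V) = -[(1/8)·log₂(1/8) + (1/8)·log₂(1/8) + (3/4)·log₂(3/4)]
  = 0.3750 + 0.3750 + 0.3113
  = 1.0613 bits

I(U;V) = H(U) + H(V) - H(U,V)
  = 1.0613 + 0.5436 - 1.0613
  = 0.5436 bits

Yes. I(U;V) = 0.5436 bits, which is > 0.1 bits.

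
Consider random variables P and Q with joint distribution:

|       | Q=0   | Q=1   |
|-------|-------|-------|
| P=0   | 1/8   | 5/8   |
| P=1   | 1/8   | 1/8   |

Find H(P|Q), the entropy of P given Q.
Marginal P(Q) (column sums):
  P(Q=0) = 1/8 + 1/8 = 1/4
  P(Q=1) = 5/8 + 1/8 = 3/4

H(P|Q) = -Σ P(P,Q)·log₂ P(P|Q), where P(P|Q) = P(P,Q) / P(Q)
  (P=0,Q=0): P(P|Q) = (1/8)/(1/4) = 1/2;  -(1/8)·log₂(1/2) = 0.1250
  (P=0,Q=1): P(P|Q) = (5/8)/(3/4) = 5/6;  -(5/8)·log₂(5/6) = 0.1644
  (P=1,Q=0): P(P|Q) = (1/8)/(1/4) = 1/2;  -(1/8)·log₂(1/2) = 0.1250
  (P=1,Q=1): P(P|Q) = (1/8)/(3/4) = 1/6;  -(1/8)·log₂(1/6) = 0.3231
H(P|Q) = 0.1250 + 0.1644 + 0.1250 + 0.3231
  = 0.7375 bits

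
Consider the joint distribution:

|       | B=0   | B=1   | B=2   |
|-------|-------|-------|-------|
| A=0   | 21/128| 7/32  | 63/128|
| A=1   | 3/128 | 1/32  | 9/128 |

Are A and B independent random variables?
Marginal P(A) (row sums):
  P(A=0) = 21/128 + 7/32 + 63/128 = 7/8
  P(A=1) = 3/128 + 1/32 + 9/128 = 1/8
Marginal P(B) (column sums):
  P(B=0) = 21/128 + 3/128 = 3/16
  P(B=1) = 7/32 + 1/32 = 1/4
  P(B=2) = 63/128 + 9/128 = 9/16

A and B are independent iff P(A=i,B=j) = P(A=i)·P(B=j) for every cell.
  P(A=0)·P(B=0) = 7/8 × 3/16 = 21/128 = P(A=0,B=0) ✓
  P(A=0)·P(B=1) = 7/8 × 1/4 = 7/32 = P(A=0,B=1) ✓
  P(A=0)·P(B=2) = 7/8 × 9/16 = 63/128 = P(A=0,B=2) ✓
  P(A=1)·P(B=0) = 1/8 × 3/16 = 3/128 = P(A=1,B=0) ✓
  P(A=1)·P(B=1) = 1/8 × 1/4 = 1/32 = P(A=1,B=1) ✓
  P(A=1)·P(B=2) = 1/8 × 9/16 = 9/128 = P(A=1,B=2) ✓

Yes, A and B are independent: every cell factors, so I(A;B) = 0 bits.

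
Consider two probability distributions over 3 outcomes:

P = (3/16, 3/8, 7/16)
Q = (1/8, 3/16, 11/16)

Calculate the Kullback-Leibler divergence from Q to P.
D(P||Q) = Σ P(i) log₂(P(i)/Q(i))
  i=0: (3/16) × log₂((3/16)/(1/8)) = (3/16) × log₂(3/2) = 0.1097
  i=1: (3/8) × log₂((3/8)/(3/16)) = (3/8) × log₂(2) = 0.3750
  i=2: (7/16) × log₂((7/16)/(11/16)) = (7/16) × log₂(7/11) = -0.2853
D(P||Q) = 0.1097 + 0.3750 - 0.2853
  = 0.1994 bits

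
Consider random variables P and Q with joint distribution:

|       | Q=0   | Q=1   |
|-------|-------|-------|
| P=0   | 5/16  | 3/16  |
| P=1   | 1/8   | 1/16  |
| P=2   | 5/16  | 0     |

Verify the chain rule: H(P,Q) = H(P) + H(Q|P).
Left side:
H(P,Q) = -[(5/16)·log₂(5/16) + (3/16)·log₂(3/16) + (1/8)·log₂(1/8) + (1/16)·log₂(1/16) + (5/16)·log₂(5/16)]
  = 0.5244 + 0.4528 + 0.3750 + 0.2500 + 0.5244
  = 2.1266 bits

Right side:
Marginal P(P) (row sums):
  P(P=0) = 5/16 + 3/16 = 1/2
  P(P=1) = 1/8 + 1/16 = 3/16
  P(P=2) = 5/16 + 0 = 5/16
H(P) = -[(1/2)·log₂(1/2) + (3/16)·log₂(3/16) + (5/16)·log₂(5/16)]
  = 0.5000 + 0.4528 + 0.5244
  = 1.4772 bits
H(Q|P) = -Σ P(P,Q)·log₂ P(Q|P), where P(Q|P) = P(P,Q) / P(P)
  (cells with P(P,Q) = 0 contribute 0)
  (P=0,Q=0): P(Q|P) = (5/16)/(1/2) = 5/8;  -(5/16)·log₂(5/8) = 0.2119
  (P=0,Q=1): P(Q|P) = (3/16)/(1/2) = 3/8;  -(3/16)·log₂(3/8) = 0.2653
  (P=1,Q=0): P(Q|P) = (1/8)/(3/16) = 2/3;  -(1/8)·log₂(2/3) = 0.0731
  (P=1,Q=1): P(Q|P) = (1/16)/(3/16) = 1/3;  -(1/16)·log₂(1/3) = 0.0991
  (P=2,Q=0): P(Q|P) = (5/16)/(5/16) = 1;  -(5/16)·log₂(1) = 0.0000
H(Q|P) = 0.2119 + 0.2653 + 0.0731 + 0.0991 + 0.0000
  = 0.6494 bits
H(P) + H(Q|P) = 1.4772 + 0.6494 = 2.1266 bits

Both sides equal 2.1266 bits, so the chain rule holds ✓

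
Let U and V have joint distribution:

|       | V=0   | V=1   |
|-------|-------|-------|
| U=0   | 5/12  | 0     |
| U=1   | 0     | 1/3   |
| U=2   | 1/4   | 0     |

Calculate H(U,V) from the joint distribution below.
H(U,V) = -Σ P(U,V) log₂ P(U,V), summed over the non-zero cells:
H(U,V) = -[(5/12)·log₂(5/12) + (1/3)·log₂(1/3) + (1/4)·log₂(1/4)]
  = 0.5263 + 0.5283 + 0.5000
  = 1.5546 bits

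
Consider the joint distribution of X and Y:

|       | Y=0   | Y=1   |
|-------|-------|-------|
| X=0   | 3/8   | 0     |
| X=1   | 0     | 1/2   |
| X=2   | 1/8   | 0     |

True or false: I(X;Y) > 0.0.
Marginal P(X) (row sums):
  P(X=0) = 3/8 + 0 = 3/8
  P(X=1) = 0 + 1/2 = 1/2
  P(X=2) = 1/8 + 0 = 1/8
Marginal P(Y) (column sums):
  P(Y=0) = 3/8 + 0 + 1/8 = 1/2
  P(Y=1) = 0 + 1/2 + 0 = 1/2

H(X) = -[(3/8)·log₂(3/8) + (1/2)·log₂(1/2) + (1/8)·log₂(1/8)]
  = 0.5306 + 0.5000 + 0.3750
  = 1.4056 bits
H(Y) = -[(1/2)·log₂(1/2) + (1/2)·log₂(1/2)]
  = 0.5000 + 0.5000
  = 1.0000 bits
H(X,Y) = -[(3/8)·log₂(3/8) + (1/2)·log₂(1/2) + (1/8)·log₂(1/8)]
  = 0.5306 + 0.5000 + 0.3750
  = 1.4056 bits

I(X;Y) = H(X) + H(Y) - H(X,Y)
  = 1.4056 + 1.0000 - 1.4056
  = 1.0000 bits

True. I(X;Y) = 1.0000 bits, which is > 0.0 bits.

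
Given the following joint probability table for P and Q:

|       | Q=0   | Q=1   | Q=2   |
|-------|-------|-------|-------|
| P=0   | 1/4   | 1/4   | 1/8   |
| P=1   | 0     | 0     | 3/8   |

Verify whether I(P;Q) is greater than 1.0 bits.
Marginal P(P) (row sums):
  P(P=0) = 1/4 + 1/4 + 1/8 = 5/8
  P(P=1) = 0 + 0 + 3/8 = 3/8
Marginal P(Q) (column sums):
  P(Q=0) = 1/4 + 0 = 1/4
  P(Q=1) = 1/4 + 0 = 1/4
  P(Q=2) = 1/8 + 3/8 = 1/2

H(P) = -[(5/8)·log₂(5/8) + (3/8)·log₂(3/8)]
  = 0.4238 + 0.5306
  = 0.9544 bits
H(Q) = -[(1/4)·log₂(1/4) + (1/4)·log₂(1/4) + (1/2)·log₂(1/2)]
  = 0.5000 + 0.5000 + 0.5000
  = 1.5000 bits
H(P,Q) = -[(1/4)·log₂(1/4) + (1/4)·log₂(1/4) + (1/8)·log₂(1/8) + (3/8)·log₂(3/8)]
  = 0.5000 + 0.5000 + 0.3750 + 0.5306
  = 1.9056 bits

I(P;Q) = H(P) + H(Q) - H(P,Q)
  = 0.9544 + 1.5000 - 1.9056
  = 0.5488 bits

No. I(P;Q) = 0.5488 bits, which is ≤ 1.0 bits.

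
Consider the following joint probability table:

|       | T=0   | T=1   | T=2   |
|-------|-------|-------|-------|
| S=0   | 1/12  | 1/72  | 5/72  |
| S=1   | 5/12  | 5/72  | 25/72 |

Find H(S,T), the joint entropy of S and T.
H(S,T) = -Σ P(S,T) log₂ P(S,T), summed over the non-zero cells:
H(S,T) = -[(1/12)·log₂(1/12) + (1/72)·log₂(1/72) + (5/72)·log₂(5/72) + (5/12)·log₂(5/12) + (5/72)·log₂(5/72) + (25/72)·log₂(25/72)]
  = 0.2987 + 0.0857 + 0.2672 + 0.5263 + 0.2672 + 0.5299
  = 1.9750 bits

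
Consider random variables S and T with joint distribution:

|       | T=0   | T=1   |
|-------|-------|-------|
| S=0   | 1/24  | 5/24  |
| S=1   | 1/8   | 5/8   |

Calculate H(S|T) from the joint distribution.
Marginal P(T) (column sums):
  P(T=0) = 1/24 + 1/8 = 1/6
  P(T=1) = 5/24 + 5/8 = 5/6

H(S|T) = -Σ P(S,T)·log₂ P(S|T), where P(S|T) = P(S,T) / P(T)
  (S=0,T=0): P(S|T) = (1/24)/(1/6) = 1/4;  -(1/24)·log₂(1/4) = 0.0833
  (S=0,T=1): P(S|T) = (5/24)/(5/6) = 1/4;  -(5/24)·log₂(1/4) = 0.4167
  (S=1,T=0): P(S|T) = (1/8)/(1/6) = 3/4;  -(1/8)·log₂(3/4) = 0.0519
  (S=1,T=1): P(S|T) = (5/8)/(5/6) = 3/4;  -(5/8)·log₂(3/4) = 0.2594
H(S|T) = 0.0833 + 0.4167 + 0.0519 + 0.2594
  = 0.8113 bits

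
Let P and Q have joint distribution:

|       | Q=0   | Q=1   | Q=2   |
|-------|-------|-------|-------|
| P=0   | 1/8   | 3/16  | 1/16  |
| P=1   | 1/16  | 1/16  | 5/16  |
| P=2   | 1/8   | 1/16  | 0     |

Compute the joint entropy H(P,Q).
H(P,Q) = -Σ P(P,Q) log₂ P(P,Q), summed over the non-zero cells:
H(P,Q) = -[(1/8)·log₂(1/8) + (3/16)·log₂(3/16) + (1/16)·log₂(1/16) + (1/16)·log₂(1/16) + (1/16)·log₂(1/16) + (5/16)·log₂(5/16) + (1/8)·log₂(1/8) + (1/16)·log₂(1/16)]
  = 0.3750 + 0.4528 + 0.2500 + 0.2500 + 0.2500 + 0.5244 + 0.3750 + 0.2500
  = 2.7272 bits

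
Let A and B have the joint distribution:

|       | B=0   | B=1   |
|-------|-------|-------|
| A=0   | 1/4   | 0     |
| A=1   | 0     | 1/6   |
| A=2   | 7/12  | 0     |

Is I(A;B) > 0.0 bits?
Marginal P(A) (row sums):
  P(A=0) = 1/4 + 0 = 1/4
  P(A=1) = 0 + 1/6 = 1/6
  P(A=2) = 7/12 + 0 = 7/12
Marginal P(B) (column sums):
  P(B=0) = 1/4 + 0 + 7/12 = 5/6
  P(B=1) = 0 + 1/6 + 0 = 1/6

H(A) = -[(1/4)·log₂(1/4) + (1/6)·log₂(1/6) + (7/12)·log₂(7/12)]
  = 0.5000 + 0.4308 + 0.4536
  = 1.3844 bits
H(B) = -[(5/6)·log₂(5/6) + (1/6)·log₂(1/6)]
  = 0.2192 + 0.4308
  = 0.6500 bits
H(A,B) = -[(1/4)·log₂(1/4) + (1/6)·log₂(1/6) + (7/12)·log₂(7/12)]
  = 0.5000 + 0.4308 + 0.4536
  = 1.3844 bits

I(A;B) = H(A) + H(B) - H(A,B)
  = 1.3844 + 0.6500 - 1.3844
  = 0.6500 bits

Yes. I(A;B) = 0.6500 bits, which is > 0.0 bits.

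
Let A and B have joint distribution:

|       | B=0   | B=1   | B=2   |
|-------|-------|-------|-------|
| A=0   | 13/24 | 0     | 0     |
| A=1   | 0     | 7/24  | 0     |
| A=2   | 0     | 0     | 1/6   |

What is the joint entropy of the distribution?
H(A,B) = -Σ P(A,B) log₂ P(A,B), summed over the non-zero cells:
H(A,B) = -[(13/24)·log₂(13/24) + (7/24)·log₂(7/24) + (1/6)·log₂(1/6)]
  = 0.4791 + 0.5185 + 0.4308
  = 1.4284 bits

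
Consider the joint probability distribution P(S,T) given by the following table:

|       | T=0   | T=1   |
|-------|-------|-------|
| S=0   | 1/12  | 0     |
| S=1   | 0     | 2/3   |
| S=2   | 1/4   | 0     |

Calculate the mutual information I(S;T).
Marginal P(S) (row sums):
  P(S=0) = 1/12 + 0 = 1/12
  P(S=1) = 0 + 2/3 = 2/3
  P(S=2) = 1/4 + 0 = 1/4
Marginal P(T) (column sums):
  P(T=0) = 1/12 + 0 + 1/4 = 1/3
  P(T=1) = 0 + 2/3 + 0 = 2/3

H(S) = -[(1/12)·log₂(1/12) + (2/3)·log₂(2/3) + (1/4)·log₂(1/4)]
  = 0.2987 + 0.3900 + 0.5000
  = 1.1887 bits
H(T) = -[(1/3)·log₂(1/3) + (2/3)·log₂(2/3)]
  = 0.5283 + 0.3900
  = 0.9183 bits
H(S,T) = -[(1/12)·log₂(1/12) + (2/3)·log₂(2/3) + (1/4)·log₂(1/4)]
  = 0.2987 + 0.3900 + 0.5000
  = 1.1887 bits

I(S;T) = H(S) + H(T) - H(S,T)
  = 1.1887 + 0.9183 - 1.1887
  = 0.9183 bits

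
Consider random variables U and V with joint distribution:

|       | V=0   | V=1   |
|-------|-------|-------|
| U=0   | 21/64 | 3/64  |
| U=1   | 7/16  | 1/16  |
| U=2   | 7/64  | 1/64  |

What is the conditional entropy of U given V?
Marginal P(V) (column sums):
  P(V=0) = 21/64 + 7/16 + 7/64 = 7/8
  P(V=1) = 3/64 + 1/16 + 1/64 = 1/8

H(U|V) = -Σ P(U,V)·log₂ P(U|V), where P(U|V) = P(U,V) / P(V)
  (U=0,V=0): P(U|V) = (21/64)/(7/8) = 3/8;  -(21/64)·log₂(3/8) = 0.4643
  (U=0,V=1): P(U|V) = (3/64)/(1/8) = 3/8;  -(3/64)·log₂(3/8) = 0.0663
  (U=1,V=0): P(U|V) = (7/16)/(7/8) = 1/2;  -(7/16)·log₂(1/2) = 0.4375
  (U=1,V=1): P(U|V) = (1/16)/(1/8) = 1/2;  -(1/16)·log₂(1/2) = 0.0625
  (U=2,V=0): P(U|V) = (7/64)/(7/8) = 1/8;  -(7/64)·log₂(1/8) = 0.3281
  (U=2,V=1): P(U|V) = (1/64)/(1/8) = 1/8;  -(1/64)·log₂(1/8) = 0.0469
H(U|V) = 0.4643 + 0.0663 + 0.4375 + 0.0625 + 0.3281 + 0.0469
  = 1.4056 bits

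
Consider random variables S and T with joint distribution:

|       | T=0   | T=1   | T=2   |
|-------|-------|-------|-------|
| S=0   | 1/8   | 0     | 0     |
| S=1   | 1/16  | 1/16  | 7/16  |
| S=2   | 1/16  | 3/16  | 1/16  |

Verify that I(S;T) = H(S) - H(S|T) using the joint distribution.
Left side, from I(S;T) = H(S) + H(T) - H(S,T):
Marginal P(S) (row sums):
  P(S=0) = 1/8 + 0 + 0 = 1/8
  P(S=1) = 1/16 + 1/16 + 7/16 = 9/16
  P(S=2) = 1/16 + 3/16 + 1/16 = 5/16
Marginal P(T) (column sums):
  P(T=0) = 1/8 + 1/16 + 1/16 = 1/4
  P(T=1) = 0 + 1/16 + 3/16 = 1/4
  P(T=2) = 0 + 7/16 + 1/16 = 1/2

H(S) = -[(1/8)·log₂(1/8) + (9/16)·log₂(9/16) + (5/16)·log₂(5/16)]
  = 0.3750 + 0.4669 + 0.5244
  = 1.3663 bits
H(T) = -[(1/4)·log₂(1/4) + (1/4)·log₂(1/4) + (1/2)·log₂(1/2)]
  = 0.5000 + 0.5000 + 0.5000
  = 1.5000 bits
H(S,T) = -[(1/8)·log₂(1/8) + (1/16)·log₂(1/16) + (1/16)·log₂(1/16) + (7/16)·log₂(7/16) + (1/16)·log₂(1/16) + (3/16)·log₂(3/16) + (1/16)·log₂(1/16)]
  = 0.3750 + 0.2500 + 0.2500 + 0.5218 + 0.2500 + 0.4528 + 0.2500
  = 2.3496 bits

I(S;T) = H(S) + H(T) - H(S,T)
  = 1.3663 + 1.5000 - 2.3496
  = 0.5167 bits

Right side, with H(S|T) computed directly from the conditional probabilities:
H(S|T) = -Σ P(S,T)·log₂ P(S|T), where P(S|T) = P(S,T) / P(T)
  (cells with P(S,T) = 0 contribute 0)
  (S=0,T=0): P(S|T) = (1/8)/(1/4) = 1/2;  -(1/8)·log₂(1/2) = 0.1250
  (S=1,T=0): P(S|T) = (1/16)/(1/4) = 1/4;  -(1/16)·log₂(1/4) = 0.1250
  (S=1,T=1): P(S|T) = (1/16)/(1/4) = 1/4;  -(1/16)·log₂(1/4) = 0.1250
  (S=1,T=2): P(S|T) = (7/16)/(1/2) = 7/8;  -(7/16)·log₂(7/8) = 0.0843
  (S=2,T=0): P(S|T) = (1/16)/(1/4) = 1/4;  -(1/16)·log₂(1/4) = 0.1250
  (S=2,T=1): P(S|T) = (3/16)/(1/4) = 3/4;  -(3/16)·log₂(3/4) = 0.0778
  (S=2,T=2): P(S|T) = (1/16)/(1/2) = 1/8;  -(1/16)·log₂(1/8) = 0.1875
H(S|T) = 0.1250 + 0.1250 + 0.1250 + 0.0843 + 0.1250 + 0.0778 + 0.1875
  = 0.8496 bits
H(S) - H(S|T) = 1.3663 - 0.8496 = 0.5167 bits

Both sides equal 0.5167 bits, so I(S;T) = H(S) - H(S|T) ✓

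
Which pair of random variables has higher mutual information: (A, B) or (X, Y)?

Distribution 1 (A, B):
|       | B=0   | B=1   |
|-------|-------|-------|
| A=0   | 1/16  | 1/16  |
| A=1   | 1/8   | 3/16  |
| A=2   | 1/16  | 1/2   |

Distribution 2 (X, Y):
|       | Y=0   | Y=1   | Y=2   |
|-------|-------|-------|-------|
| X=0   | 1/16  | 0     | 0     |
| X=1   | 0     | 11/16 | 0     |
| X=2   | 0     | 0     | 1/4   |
Distribution 1 (A, B):
Marginal P(A) (row sums):
  P(A=0) = 1/16 + 1/16 = 1/8
  P(A=1) = 1/8 + 3/16 = 5/16
  P(A=2) = 1/16 + 1/2 = 9/16
Marginal P(B) (column sums):
  P(B=0) = 1/16 + 1/8 + 1/16 = 1/4
  P(B=1) = 1/16 + 3/16 + 1/2 = 3/4

H(A) = -[(1/8)·log₂(1/8) + (5/16)·log₂(5/16) + (9/16)·log₂(9/16)]
  = 0.3750 + 0.5244 + 0.4669
  = 1.3663 bits
H(B) = -[(1/4)·log₂(1/4) + (3/4)·log₂(3/4)]
  = 0.5000 + 0.3113
  = 0.8113 bits
H(A,B) = -[(1/16)·log₂(1/16) + (1/16)·log₂(1/16) + (1/8)·log₂(1/8) + (3/16)·log₂(3/16) + (1/16)·log₂(1/16) + (1/2)·log₂(1/2)]
  = 0.2500 + 0.2500 + 0.3750 + 0.4528 + 0.2500 + 0.5000
  = 2.0778 bits

I(A;B) = H(A) + H(B) - H(A,B)
  = 1.3663 + 0.8113 - 2.0778
  = 0.0998 bits

Distribution 2 (X, Y):
Marginal P(X) (row sums):
  P(X=0) = 1/16 + 0 + 0 = 1/16
  P(X=1) = 0 + 11/16 + 0 = 11/16
  P(X=2) = 0 + 0 + 1/4 = 1/4
Marginal P(Y) (column sums):
  P(Y=0) = 1/16 + 0 + 0 = 1/16
  P(Y=1) = 0 + 11/16 + 0 = 11/16
  P(Y=2) = 0 + 0 + 1/4 = 1/4

H(X) = -[(1/16)·log₂(1/16) + (11/16)·log₂(11/16) + (1/4)·log₂(1/4)]
  = 0.2500 + 0.3716 + 0.5000
  = 1.1216 bits
H(Y) = -[(1/16)·log₂(1/16) + (11/16)·log₂(11/16) + (1/4)·log₂(1/4)]
  = 0.2500 + 0.3716 + 0.5000
  = 1.1216 bits
H(X,Y) = -[(1/16)·log₂(1/16) + (11/16)·log₂(11/16) + (1/4)·log₂(1/4)]
  = 0.2500 + 0.3716 + 0.5000
  = 1.1216 bits

I(X;Y) = H(X) + H(Y) - H(X,Y)
  = 1.1216 + 1.1216 - 1.1216
  = 1.1216 bits

I(X;Y) = 1.1216 bits > I(A;B) = 0.0998 bits, so (X, Y) has the higher mutual information (stronger dependence).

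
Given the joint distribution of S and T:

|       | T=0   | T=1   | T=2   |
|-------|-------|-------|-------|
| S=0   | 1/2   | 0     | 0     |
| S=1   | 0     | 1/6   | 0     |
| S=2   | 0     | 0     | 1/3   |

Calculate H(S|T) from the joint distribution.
Marginal P(T) (column sums):
  P(T=0) = 1/2 + 0 + 0 = 1/2
  P(T=1) = 0 + 1/6 + 0 = 1/6
  P(T=2) = 0 + 0 + 1/3 = 1/3

H(S|T) = -Σ P(S,T)·log₂ P(S|T), where P(S|T) = P(S,T) / P(T)
  (cells with P(S,T) = 0 contribute 0)
  (S=0,T=0): P(S|T) = (1/2)/(1/2) = 1;  -(1/2)·log₂(1) = 0.0000
  (S=1,T=1): P(S|T) = (1/6)/(1/6) = 1;  -(1/6)·log₂(1) = 0.0000
  (S=2,T=2): P(S|T) = (1/3)/(1/3) = 1;  -(1/3)·log₂(1) = 0.0000
H(S|T) = 0.0000 + 0.0000 + 0.0000
  = 0.0000 bits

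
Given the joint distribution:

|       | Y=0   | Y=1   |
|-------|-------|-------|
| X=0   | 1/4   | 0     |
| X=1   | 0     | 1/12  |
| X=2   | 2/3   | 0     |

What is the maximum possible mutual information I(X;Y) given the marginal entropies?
The upper bound on mutual information is I(X;Y) ≤ min(H(X), H(Y)).

Marginal P(X) (row sums):
  P(X=0) = 1/4 + 0 = 1/4
  P(X=1) = 0 + 1/12 = 1/12
  P(X=2) = 2/3 + 0 = 2/3
Marginal P(Y) (column sums):
  P(Y=0) = 1/4 + 0 + 2/3 = 11/12
  P(Y=1) = 0 + 1/12 + 0 = 1/12

H(X) = -[(1/4)·log₂(1/4) + (1/12)·log₂(1/12) + (2/3)·log₂(2/3)]
  = 0.5000 + 0.2987 + 0.3900
  = 1.1887 bits
H(Y) = -[(11/12)·log₂(11/12) + (1/12)·log₂(1/12)]
  = 0.1151 + 0.2987
  = 0.4138 bits

Maximum possible I(X;Y) = min(1.1887, 0.4138) = 0.4138 bits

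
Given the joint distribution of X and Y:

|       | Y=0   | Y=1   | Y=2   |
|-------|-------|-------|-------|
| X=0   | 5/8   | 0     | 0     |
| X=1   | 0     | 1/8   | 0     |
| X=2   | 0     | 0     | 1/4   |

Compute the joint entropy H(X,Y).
H(X,Y) = -Σ P(X,Y) log₂ P(X,Y), summed over the non-zero cells:
H(X,Y) = -[(5/8)·log₂(5/8) + (1/8)·log₂(1/8) + (1/4)·log₂(1/4)]
  = 0.4238 + 0.3750 + 0.5000
  = 1.2988 bits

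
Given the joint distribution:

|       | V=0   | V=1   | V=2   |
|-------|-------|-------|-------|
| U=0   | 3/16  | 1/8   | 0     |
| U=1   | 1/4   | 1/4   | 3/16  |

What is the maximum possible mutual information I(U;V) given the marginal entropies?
The upper bound on mutual information is I(U;V) ≤ min(H(U), H(V)).

Marginal P(U) (row sums):
  P(U=0) = 3/16 + 1/8 + 0 = 5/16
  P(U=1) = 1/4 + 1/4 + 3/16 = 11/16
Marginal P(V) (column sums):
  P(V=0) = 3/16 + 1/4 = 7/16
  P(V=1) = 1/8 + 1/4 = 3/8
  P(V=2) = 0 + 3/16 = 3/16

H(U) = -[(5/16)·log₂(5/16) + (11/16)·log₂(11/16)]
  = 0.5244 + 0.3716
  = 0.8960 bits
H(V) = -[(7/16)·log₂(7/16) + (3/8)·log₂(3/8) + (3/16)·log₂(3/16)]
  = 0.5218 + 0.5306 + 0.4528
  = 1.5052 bits

Maximum possible I(U;V) = min(0.8960, 1.5052) = 0.8960 bits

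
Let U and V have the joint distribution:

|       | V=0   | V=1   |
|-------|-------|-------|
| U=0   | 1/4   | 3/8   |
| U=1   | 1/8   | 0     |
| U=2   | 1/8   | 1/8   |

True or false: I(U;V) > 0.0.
Marginal P(U) (row sums):
  P(U=0) = 1/4 + 3/8 = 5/8
  P(U=1) = 1/8 + 0 = 1/8
  P(U=2) = 1/8 + 1/8 = 1/4
Marginal P(V) (column sums):
  P(V=0) = 1/4 + 1/8 + 1/8 = 1/2
  P(V=1) = 3/8 + 0 + 1/8 = 1/2

H(U) = -[(5/8)·log₂(5/8) + (1/8)·log₂(1/8) + (1/4)·log₂(1/4)]
  = 0.4238 + 0.3750 + 0.5000
  = 1.2988 bits
H(V) = -[(1/2)·log₂(1/2) + (1/2)·log₂(1/2)]
  = 0.5000 + 0.5000
  = 1.0000 bits
H(U,V) = -[(1/4)·log₂(1/4) + (3/8)·log₂(3/8) + (1/8)·log₂(1/8) + (1/8)·log₂(1/8) + (1/8)·log₂(1/8)]
  = 0.5000 + 0.5306 + 0.3750 + 0.3750 + 0.3750
  = 2.1556 bits

I(U;V) = H(U) + H(V) - H(U,V)
  = 1.2988 + 1.0000 - 2.1556
  = 0.1432 bits

True. I(U;V) = 0.1432 bits, which is > 0.0 bits.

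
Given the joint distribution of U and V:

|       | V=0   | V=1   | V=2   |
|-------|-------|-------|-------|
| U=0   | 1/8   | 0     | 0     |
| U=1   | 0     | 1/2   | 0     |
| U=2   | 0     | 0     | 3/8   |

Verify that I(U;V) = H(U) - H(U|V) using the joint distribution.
Left side, from I(U;V) = H(U) + H(V) - H(U,V):
Marginal P(U) (row sums):
  P(U=0) = 1/8 + 0 + 0 = 1/8
  P(U=1) = 0 + 1/2 + 0 = 1/2
  P(U=2) = 0 + 0 + 3/8 = 3/8
Marginal P(V) (column sums):
  P(V=0) = 1/8 + 0 + 0 = 1/8
  P(V=1) = 0 + 1/2 + 0 = 1/2
  P(V=2) = 0 + 0 + 3/8 = 3/8

H(U) = -[(1/8)·log₂(1/8) + (1/2)·log₂(1/2) + (3/8)·log₂(3/8)]
  = 0.3750 + 0.5000 + 0.5306
  = 1.4056 bits
H(V) = -[(1/8)·log₂(1/8) + (1/2)·log₂(1/2) + (3/8)·log₂(3/8)]
  = 0.3750 + 0.5000 + 0.5306
  = 1.4056 bits
H(U,V) = -[(1/8)·log₂(1/8) + (1/2)·log₂(1/2) + (3/8)·log₂(3/8)]
  = 0.3750 + 0.5000 + 0.5306
  = 1.4056 bits

I(U;V) = H(U) + H(V) - H(U,V)
  = 1.4056 + 1.4056 - 1.4056
  = 1.4056 bits

Right side, with H(U|V) computed directly from the conditional probabilities:
H(U|V) = -Σ P(U,V)·log₂ P(U|V), where P(U|V) = P(U,V) / P(V)
  (cells with P(U,V) = 0 contribute 0)
  (U=0,V=0): P(U|V) = (1/8)/(1/8) = 1;  -(1/8)·log₂(1) = 0.0000
  (U=1,V=1): P(U|V) = (1/2)/(1/2) = 1;  -(1/2)·log₂(1) = 0.0000
  (U=2,V=2): P(U|V) = (3/8)/(3/8) = 1;  -(3/8)·log₂(1) = 0.0000
H(U|V) = 0.0000 + 0.0000 + 0.0000
  = 0.0000 bits
H(U) - H(U|V) = 1.4056 - 0.0000 = 1.4056 bits

Both sides equal 1.4056 bits, so I(U;V) = H(U) - H(U|V) ✓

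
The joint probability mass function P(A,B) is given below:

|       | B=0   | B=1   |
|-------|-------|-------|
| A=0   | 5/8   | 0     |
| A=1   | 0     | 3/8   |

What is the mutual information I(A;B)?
Marginal P(A) (row sums):
  P(A=0) = 5/8 + 0 = 5/8
  P(A=1) = 0 + 3/8 = 3/8
Marginal P(B) (column sums):
  P(B=0) = 5/8 + 0 = 5/8
  P(B=1) = 0 + 3/8 = 3/8

H(A) = -[(5/8)·log₂(5/8) + (3/8)·log₂(3/8)]
  = 0.4238 + 0.5306
  = 0.9544 bits
H(B) = -[(5/8)·log₂(5/8) + (3/8)·log₂(3/8)]
  = 0.4238 + 0.5306
  = 0.9544 bits
H(A,B) = -[(5/8)·log₂(5/8) + (3/8)·log₂(3/8)]
  = 0.4238 + 0.5306
  = 0.9544 bits

I(A;B) = H(A) + H(B) - H(A,B)
  = 0.9544 + 0.9544 - 0.9544
  = 0.9544 bits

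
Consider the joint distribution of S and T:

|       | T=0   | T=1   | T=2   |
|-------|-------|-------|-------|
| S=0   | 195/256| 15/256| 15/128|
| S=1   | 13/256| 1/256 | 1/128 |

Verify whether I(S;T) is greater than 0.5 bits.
Marginal P(S) (row sums):
  P(S=0) = 195/256 + 15/256 + 15/128 = 15/16
  P(S=1) = 13/256 + 1/256 + 1/128 = 1/16
Marginal P(T) (column sums):
  P(T=0) = 195/256 + 13/256 = 13/16
  P(T=1) = 15/256 + 1/256 = 1/16
  P(T=2) = 15/128 + 1/128 = 1/8

H(S) = -[(15/16)·log₂(15/16) + (1/16)·log₂(1/16)]
  = 0.0873 + 0.2500
  = 0.3373 bits
H(T) = -[(13/16)·log₂(13/16) + (1/16)·log₂(1/16) + (1/8)·log₂(1/8)]
  = 0.2434 + 0.2500 + 0.3750
  = 0.8684 bits
H(S,T) = -[(195/256)·log₂(195/256) + (15/256)·log₂(15/256) + (15/128)·log₂(15/128) + (13/256)·log₂(13/256) + (1/256)·log₂(1/256) + (1/128)·log₂(1/128)]
  = 0.2991 + 0.2398 + 0.3625 + 0.2183 + 0.0313 + 0.0547
  = 1.2057 bits

I(S;T) = H(S) + H(T) - H(S,T)
  = 0.3373 + 0.8684 - 1.2057
  = 0.0000 bits

No. I(S;T) = 0.0000 bits, which is ≤ 0.5 bits.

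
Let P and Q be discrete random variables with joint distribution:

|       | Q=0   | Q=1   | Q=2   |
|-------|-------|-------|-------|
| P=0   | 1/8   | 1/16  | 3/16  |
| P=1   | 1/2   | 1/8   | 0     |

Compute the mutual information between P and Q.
Marginal P(P) (row sums):
  P(P=0) = 1/8 + 1/16 + 3/16 = 3/8
  P(P=1) = 1/2 + 1/8 + 0 = 5/8
Marginal P(Q) (column sums):
  P(Q=0) = 1/8 + 1/2 = 5/8
  P(Q=1) = 1/16 + 1/8 = 3/16
  P(Q=2) = 3/16 + 0 = 3/16

H(P) = -[(3/8)·log₂(3/8) + (5/8)·log₂(5/8)]
  = 0.5306 + 0.4238
  = 0.9544 bits
H(Q) = -[(5/8)·log₂(5/8) + (3/16)·log₂(3/16) + (3/16)·log₂(3/16)]
  = 0.4238 + 0.4528 + 0.4528
  = 1.3294 bits
H(P,Q) = -[(1/8)·log₂(1/8) + (1/16)·log₂(1/16) + (3/16)·log₂(3/16) + (1/2)·log₂(1/2) + (1/8)·log₂(1/8)]
  = 0.3750 + 0.2500 + 0.4528 + 0.5000 + 0.3750
  = 1.9528 bits

I(P;Q) = H(P) + H(Q) - H(P,Q)
  = 0.9544 + 1.3294 - 1.9528
  = 0.3310 bits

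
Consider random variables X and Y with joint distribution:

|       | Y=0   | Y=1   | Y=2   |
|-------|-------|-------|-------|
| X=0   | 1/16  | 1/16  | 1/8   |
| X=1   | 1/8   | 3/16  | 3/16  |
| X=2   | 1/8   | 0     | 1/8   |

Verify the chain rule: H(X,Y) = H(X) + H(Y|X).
Left side:
H(X,Y) = -[(1/16)·log₂(1/16) + (1/16)·log₂(1/16) + (1/8)·log₂(1/8) + (1/8)·log₂(1/8) + (3/16)·log₂(3/16) + (3/16)·log₂(3/16) + (1/8)·log₂(1/8) + (1/8)·log₂(1/8)]
  = 0.2500 + 0.2500 + 0.3750 + 0.3750 + 0.4528 + 0.4528 + 0.3750 + 0.3750
  = 2.9056 bits

Right side:
Marginal P(X) (row sums):
  P(X=0) = 1/16 + 1/16 + 1/8 = 1/4
  P(X=1) = 1/8 + 3/16 + 3/16 = 1/2
  P(X=2) = 1/8 + 0 + 1/8 = 1/4
H(X) = -[(1/4)·log₂(1/4) + (1/2)·log₂(1/2) + (1/4)·log₂(1/4)]
  = 0.5000 + 0.5000 + 0.5000
  = 1.5000 bits
H(Y|X) = -Σ P(X,Y)·log₂ P(Y|X), where P(Y|X) = P(X,Y) / P(X)
  (cells with P(X,Y) = 0 contribute 0)
  (X=0,Y=0): P(Y|X) = (1/16)/(1/4) = 1/4;  -(1/16)·log₂(1/4) = 0.1250
  (X=0,Y=1): P(Y|X) = (1/16)/(1/4) = 1/4;  -(1/16)·log₂(1/4) = 0.1250
  (X=0,Y=2): P(Y|X) = (1/8)/(1/4) = 1/2;  -(1/8)·log₂(1/2) = 0.1250
  (X=1,Y=0): P(Y|X) = (1/8)/(1/2) = 1/4;  -(1/8)·log₂(1/4) = 0.2500
  (X=1,Y=1): P(Y|X) = (3/16)/(1/2) = 3/8;  -(3/16)·log₂(3/8) = 0.2653
  (X=1,Y=2): P(Y|X) = (3/16)/(1/2) = 3/8;  -(3/16)·log₂(3/8) = 0.2653
  (X=2,Y=0): P(Y|X) = (1/8)/(1/4) = 1/2;  -(1/8)·log₂(1/2) = 0.1250
  (X=2,Y=2): P(Y|X) = (1/8)/(1/4) = 1/2;  -(1/8)·log₂(1/2) = 0.1250
H(Y|X) = 0.1250 + 0.1250 + 0.1250 + 0.2500 + 0.2653 + 0.2653 + 0.1250 + 0.1250
  = 1.4056 bits
H(X) + H(Y|X) = 1.5000 + 1.4056 = 2.9056 bits

Both sides equal 2.9056 bits, so the chain rule holds ✓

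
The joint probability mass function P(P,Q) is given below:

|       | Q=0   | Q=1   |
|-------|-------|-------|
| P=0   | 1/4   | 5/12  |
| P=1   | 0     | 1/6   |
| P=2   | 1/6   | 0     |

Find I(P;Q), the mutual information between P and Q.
Marginal P(P) (row sums):
  P(P=0) = 1/4 + 5/12 = 2/3
  P(P=1) = 0 + 1/6 = 1/6
  P(P=2) = 1/6 + 0 = 1/6
Marginal P(Q) (column sums):
  P(Q=0) = 1/4 + 0 + 1/6 = 5/12
  P(Q=1) = 5/12 + 1/6 + 0 = 7/12

H(P) = -[(2/3)·log₂(2/3) + (1/6)·log₂(1/6) + (1/6)·log₂(1/6)]
  = 0.3900 + 0.4308 + 0.4308
  = 1.2516 bits
H(Q) = -[(5/12)·log₂(5/12) + (7/12)·log₂(7/12)]
  = 0.5263 + 0.4536
  = 0.9799 bits
H(P,Q) = -[(1/4)·log₂(1/4) + (5/12)·log₂(5/12) + (1/6)·log₂(1/6) + (1/6)·log₂(1/6)]
  = 0.5000 + 0.5263 + 0.4308 + 0.4308
  = 1.8879 bits

I(P;Q) = H(P) + H(Q) - H(P,Q)
  = 1.2516 + 0.9799 - 1.8879
  = 0.3436 bits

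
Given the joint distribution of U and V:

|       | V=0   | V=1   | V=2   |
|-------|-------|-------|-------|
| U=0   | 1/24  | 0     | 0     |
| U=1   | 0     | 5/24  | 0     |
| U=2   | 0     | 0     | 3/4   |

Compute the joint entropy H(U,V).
H(U,V) = -Σ P(U,V) log₂ P(U,V), summed over the non-zero cells:
H(U,V) = -[(1/24)·log₂(1/24) + (5/24)·log₂(5/24) + (3/4)·log₂(3/4)]
  = 0.1910 + 0.4715 + 0.3113
  = 0.9738 bits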